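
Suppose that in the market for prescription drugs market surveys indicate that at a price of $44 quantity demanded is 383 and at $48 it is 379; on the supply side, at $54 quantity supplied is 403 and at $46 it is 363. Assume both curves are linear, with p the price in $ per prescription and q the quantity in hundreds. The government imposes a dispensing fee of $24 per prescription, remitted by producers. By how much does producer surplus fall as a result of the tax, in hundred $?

Demand slope: (379 − 383)/(48 − 44) = -1, so qd = 427 − p.
Supply slope: (363 − 403)/(46 − 54) = 5, so qs = 5p + 133.
Without the tax, 427 − p = 5p + 133 gives 6p = 294, so p* = $49 and q* = 378.
With the tax collected from producers, supply shifts: qs = 5(p − 24) + 133.
New equilibrium: buyers pay $69, producers receive $45, q = 358. (Wedge: pb − ps = 24.)
ΔPS is the trapezoid between Q = 358 and Q = 378 of height $4: ½ · (378 + 358) · 4 = $1472.

Producer surplus falls by $1472 hundred.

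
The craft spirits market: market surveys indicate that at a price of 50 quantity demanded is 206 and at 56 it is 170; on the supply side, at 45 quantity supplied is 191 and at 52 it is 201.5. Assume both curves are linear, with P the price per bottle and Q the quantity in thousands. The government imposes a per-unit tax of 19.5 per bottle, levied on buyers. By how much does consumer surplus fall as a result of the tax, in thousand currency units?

Consumer surplus falls by 734.37 thousand.

Demand slope: (170 − 206)/(56 − 50) = -6, so Qd = 506 − 6P.
Supply slope: (201.5 − 191)/(52 − 45) = 1.5, so Qs = 1.5P + 123.5.
Before the tax: set 506 − 6P = 1.5P + 123.5 → P* = 51, Q* = 200.
With the tax collected from buyers, demand (in seller-price terms) shifts: Qd = 506 − 6(P + 19.5).
Solving gives Q = 176.6 with buyers paying 54.9 and suppliers receiving 35.4 (the 19.5 wedge).
ΔCS is the trapezoid between Q = 176.6 and Q = 200 of height 3.9: ½ · (200 + 176.6) · 3.9 = 734.37.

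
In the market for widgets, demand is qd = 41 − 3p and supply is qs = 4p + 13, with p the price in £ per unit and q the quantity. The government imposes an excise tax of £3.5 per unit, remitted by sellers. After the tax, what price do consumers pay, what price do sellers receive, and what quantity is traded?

Without the tax, 41 − 3p = 4p + 13 gives 7p = 28, so p* = £4 and q* = 29.
With the tax collected from sellers, supply shifts: qs = 4(p − 3.5) + 13.
Solving gives q = 23 with consumers paying £6 and sellers receiving £2.5 (the £3.5 wedge).
The less price-elastic side of the market bears the larger share of a per-unit tax.

Consumers pay £6; sellers receive £2.5; quantity = 23.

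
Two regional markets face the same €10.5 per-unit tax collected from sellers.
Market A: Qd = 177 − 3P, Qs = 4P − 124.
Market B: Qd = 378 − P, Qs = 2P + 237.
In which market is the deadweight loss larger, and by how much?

Market A, by €57.75.

Market A: pre-tax P* = €43, Q* = 48; post-tax Q = 30; deadweight loss = €94.5.
Market B: pre-tax P* = €47, Q* = 331; post-tax Q = 324; deadweight loss = €36.75.
Difference: €94.5 vs €36.75 → market A is larger by €57.75.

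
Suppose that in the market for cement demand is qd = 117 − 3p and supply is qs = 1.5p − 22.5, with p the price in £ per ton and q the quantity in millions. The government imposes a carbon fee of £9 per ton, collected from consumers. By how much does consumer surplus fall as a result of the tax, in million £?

Consumer surplus falls by £58.5 million.

Before the tax: set 117 − 3p = 1.5p − 22.5 → p* = £31, q* = 24.
With the tax collected from consumers, demand (in seller-price terms) shifts: qd = 117 − 3(p + 9).
New equilibrium: consumers pay £34, sellers receive £25, q = 15. (Wedge: pb − ps = 9.)
ΔCS is the trapezoid between Q = 15 and Q = 24 of height £3: ½ · (24 + 15) · 3 = £58.5.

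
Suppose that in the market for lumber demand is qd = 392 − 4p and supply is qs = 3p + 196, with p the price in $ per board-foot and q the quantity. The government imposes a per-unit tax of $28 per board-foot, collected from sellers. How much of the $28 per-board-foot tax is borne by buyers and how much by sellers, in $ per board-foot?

Buyers bear $12 per board-foot; sellers bear $16 per board-foot.

Without the tax, 392 − 4p = 3p + 196 gives 7p = 196, so p* = $28 and q* = 280.
With the tax collected from sellers, supply shifts: qs = 3(p − 28) + 196.
New equilibrium: buyers pay $40, sellers receive $12, q = 232. (Wedge: pb − ps = 28.)
Burden on buyers: $12; on sellers: $16. (They sum to $28.)
The less price-elastic side of the market bears the larger share of a per-unit tax.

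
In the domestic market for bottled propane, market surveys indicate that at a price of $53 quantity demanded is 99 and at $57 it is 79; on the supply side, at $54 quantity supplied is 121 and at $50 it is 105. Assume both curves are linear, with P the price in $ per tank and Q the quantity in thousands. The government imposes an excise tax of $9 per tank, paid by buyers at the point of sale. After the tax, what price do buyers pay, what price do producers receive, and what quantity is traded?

Buyers pay $55; producers receive $46; quantity = 89.

Demand slope: (79 − 99)/(57 − 53) = -5, so Qd = 364 − 5P.
Supply slope: (105 − 121)/(50 − 54) = 4, so Qs = 4P − 95.
Without the tax, 364 − 5P = 4P − 95 gives 9P = 459, so P* = $51 and Q* = 109.
With the tax collected from buyers, demand (in seller-price terms) shifts: Qd = 364 − 5(P + 9).
New equilibrium: buyers pay $55, producers receive $46, Q = 89. (Wedge: Pb − Ps = 9.)
The less price-elastic side of the market bears the larger share of a per-unit tax.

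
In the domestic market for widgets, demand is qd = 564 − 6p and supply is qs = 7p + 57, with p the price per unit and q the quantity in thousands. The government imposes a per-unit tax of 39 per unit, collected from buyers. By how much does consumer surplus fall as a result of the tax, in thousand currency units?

Without the tax, 564 − 6p = 7p + 57 gives 13p = 507, so p* = 39 and q* = 330.
With the tax collected from buyers, demand (in seller-price terms) shifts: qd = 564 − 6(p + 39).
Solving gives q = 204 with buyers paying 60 and suppliers receiving 21 (the 39 wedge).
ΔCS is the trapezoid between Q = 204 and Q = 330 of height 21: ½ · (330 + 204) · 21 = 5607.

Consumer surplus falls by 5607 thousand.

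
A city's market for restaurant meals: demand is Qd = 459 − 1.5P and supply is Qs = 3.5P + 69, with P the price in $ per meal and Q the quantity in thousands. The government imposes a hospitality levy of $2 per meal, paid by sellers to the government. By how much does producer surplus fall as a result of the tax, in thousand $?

Without the tax, 459 − 1.5P = 3.5P + 69 gives 5P = 390, so P* = $78 and Q* = 342.
With the tax collected from sellers, supply shifts: Qs = 3.5(P − 2) + 69.
Solving gives Q = 339.9 with buyers paying $79.4 and sellers receiving $77.4 (the $2 wedge).
ΔPS is the trapezoid between Q = 339.9 and Q = 342 of height $0.6: ½ · (342 + 339.9) · 0.6 = $204.57.

Producer surplus falls by $204.57 thousand.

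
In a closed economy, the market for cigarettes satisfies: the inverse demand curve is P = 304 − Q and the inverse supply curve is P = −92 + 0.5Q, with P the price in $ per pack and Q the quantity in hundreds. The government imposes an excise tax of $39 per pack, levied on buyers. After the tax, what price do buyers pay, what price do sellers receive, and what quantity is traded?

Rewrite in direct form: Qd = 304 − P and Qs = 2P + 184.
Without the tax, 304 − P = 2P + 184 gives 3P = 120, so P* = $40 and Q* = 264.
With the tax collected from buyers, demand (in seller-price terms) shifts: Qd = 304 − (P + 39).
New equilibrium: buyers pay $66, sellers receive $27, Q = 238. (Wedge: Pb − Ps = 39.)
The less price-elastic side of the market bears the larger share of a per-unit tax.

Buyers pay $66; sellers receive $27; quantity = 238.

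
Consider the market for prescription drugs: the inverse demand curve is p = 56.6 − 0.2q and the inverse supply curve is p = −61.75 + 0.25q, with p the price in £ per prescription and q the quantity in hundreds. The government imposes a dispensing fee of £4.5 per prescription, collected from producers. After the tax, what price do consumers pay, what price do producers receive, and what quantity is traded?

Rewrite in direct form: qd = 283 − 5p and qs = 4p + 247.
Before the tax: set 283 − 5p = 4p + 247 → p* = £4, q* = 263.
With the tax collected from producers, supply shifts: qs = 4(p − 4.5) + 247.
New equilibrium: consumers pay £6, producers receive £1.5, q = 253. (Wedge: pb − ps = 4.5.)
The less price-elastic side of the market bears the larger share of a per-unit tax.

Consumers pay £6; producers receive £1.5; quantity = 253.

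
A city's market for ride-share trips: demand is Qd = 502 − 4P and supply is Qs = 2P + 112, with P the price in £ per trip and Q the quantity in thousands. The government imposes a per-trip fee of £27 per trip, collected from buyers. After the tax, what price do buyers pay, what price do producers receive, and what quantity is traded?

Before the tax: set 502 − 4P = 2P + 112 → P* = £65, Q* = 242.
With the tax collected from buyers, demand (in seller-price terms) shifts: Qd = 502 − 4(P + 27).
New equilibrium: buyers pay £74, producers receive £47, Q = 206. (Wedge: Pb − Ps = 27.)
The less price-elastic side of the market bears the larger share of a per-unit tax.

Buyers pay £74; producers receive £47; quantity = 206.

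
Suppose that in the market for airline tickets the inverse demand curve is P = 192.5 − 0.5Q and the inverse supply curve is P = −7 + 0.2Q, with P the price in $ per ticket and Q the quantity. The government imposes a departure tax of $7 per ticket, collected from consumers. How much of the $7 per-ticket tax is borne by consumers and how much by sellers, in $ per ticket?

Consumers bear $5 per ticket; sellers bear $2 per ticket.

Inverting to Q(P) form: Qd = 385 − 2P; Qs = 5P + 35.
Before the tax: set 385 − 2P = 5P + 35 → P* = $50, Q* = 285.
With the tax collected from consumers, demand (in seller-price terms) shifts: Qd = 385 − 2(P + 7).
Solving gives Q = 275 with consumers paying $55 and sellers receiving $48 (the $7 wedge).
Burden on consumers: $5; on sellers: $2. (They sum to $7.)
The less price-elastic side of the market bears the larger share of a per-unit tax.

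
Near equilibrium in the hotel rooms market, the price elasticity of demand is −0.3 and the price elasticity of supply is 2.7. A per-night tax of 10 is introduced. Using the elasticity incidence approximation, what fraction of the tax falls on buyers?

Buyers' share ≈ 0.9.

Incidence ratio: buyers' share ≈ εs / (εs + |εd|) = 2.7 / (2.7 + 0.3) = 0.9.
Supply is the more elastic side, so buyers bear the larger share.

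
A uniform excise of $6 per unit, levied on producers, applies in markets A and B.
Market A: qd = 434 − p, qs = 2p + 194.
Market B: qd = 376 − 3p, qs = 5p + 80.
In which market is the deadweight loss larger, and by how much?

Market B, by $21.75.

Market A: pre-tax p* = $80, q* = 354; post-tax q = 350; deadweight loss = $12.
Market B: pre-tax p* = $37, q* = 265; post-tax q = 253.75; deadweight loss = $33.75.
Difference: $12 vs $33.75 → market B is larger by $21.75.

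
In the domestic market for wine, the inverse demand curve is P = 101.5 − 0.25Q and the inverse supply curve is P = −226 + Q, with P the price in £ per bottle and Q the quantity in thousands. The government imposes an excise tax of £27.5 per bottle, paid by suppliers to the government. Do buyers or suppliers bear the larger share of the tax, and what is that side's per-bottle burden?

Rewrite in direct form: Qd = 406 − 4P and Qs = P + 226.
Without the tax, 406 − 4P = P + 226 gives 5P = 180, so P* = £36 and Q* = 262.
With the tax collected from suppliers, supply shifts: Qs = (P − 27.5) + 226.
New equilibrium: buyers pay £41.5, suppliers receive £14, Q = 240. (Wedge: Pb − Ps = 27.5.)
Per-bottle burden: buyers £5.5, suppliers £22.
Suppliers take the larger share because supply is less price-elastic here (demand slope 4 vs supply slope 1).
The less price-elastic side of the market bears the larger share of a per-unit tax.

Suppliers bear the larger share: £22 per bottle.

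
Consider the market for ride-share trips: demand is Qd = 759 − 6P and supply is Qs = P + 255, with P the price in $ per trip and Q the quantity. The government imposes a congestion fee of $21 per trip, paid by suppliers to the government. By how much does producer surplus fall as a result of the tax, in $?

Before the tax: set 759 − 6P = P + 255 → P* = $72, Q* = 327.
With the tax collected from suppliers, supply shifts: Qs = (P − 21) + 255.
Solving gives Q = 309 with buyers paying $75 and suppliers receiving $54 (the $21 wedge).
ΔPS is the trapezoid between Q = 309 and Q = 327 of height $18: ½ · (327 + 309) · 18 = $5724.

Producer surplus falls by $5724.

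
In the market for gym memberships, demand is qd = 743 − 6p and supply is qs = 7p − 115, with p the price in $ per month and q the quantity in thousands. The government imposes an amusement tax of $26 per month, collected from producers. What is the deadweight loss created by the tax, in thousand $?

Deadweight loss = $1092 thousand.

Without the tax, 743 − 6p = 7p − 115 gives 13p = 858, so p* = $66 and q* = 347.
With the tax collected from producers, supply shifts: qs = 7(p − 26) − 115.
Solving gives q = 263 with consumers paying $80 and producers receiving $54 (the $26 wedge).
Quantity falls by |ΔQ| = |347 − 263| = 84.
DWL = ½ · t · |ΔQ| = ½ · 26 · 84 = $1092.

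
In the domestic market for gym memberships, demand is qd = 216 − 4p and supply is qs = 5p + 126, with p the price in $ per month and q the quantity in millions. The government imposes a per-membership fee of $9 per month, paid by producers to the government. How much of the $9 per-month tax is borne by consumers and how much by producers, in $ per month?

Without the tax, 216 − 4p = 5p + 126 gives 9p = 90, so p* = $10 and q* = 176.
With the tax collected from producers, supply shifts: qs = 5(p − 9) + 126.
Solving gives q = 156 with consumers paying $15 and producers receiving $6 (the $9 wedge).
Burden on consumers: $5; on producers: $4. (They sum to $9.)

Consumers bear $5 per month; producers bear $4 per month.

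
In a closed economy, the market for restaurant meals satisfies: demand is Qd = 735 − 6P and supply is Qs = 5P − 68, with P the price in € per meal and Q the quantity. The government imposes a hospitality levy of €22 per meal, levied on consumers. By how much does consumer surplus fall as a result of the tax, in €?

Without the tax, 735 − 6P = 5P − 68 gives 11P = 803, so P* = €73 and Q* = 297.
With the tax collected from consumers, demand (in seller-price terms) shifts: Qd = 735 − 6(P + 22).
New equilibrium: consumers pay €83, sellers receive €61, Q = 237. (Wedge: Pb − Ps = 22.)
ΔCS is the trapezoid between Q = 237 and Q = 297 of height €10: ½ · (297 + 237) · 10 = €2670.

Consumer surplus falls by €2670.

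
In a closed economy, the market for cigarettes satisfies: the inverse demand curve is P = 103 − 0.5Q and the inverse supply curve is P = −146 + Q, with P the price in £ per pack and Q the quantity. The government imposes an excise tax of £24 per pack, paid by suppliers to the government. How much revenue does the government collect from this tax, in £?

Tax revenue = £3600.

Inverting to Q(P) form: Qd = 206 − 2P; Qs = P + 146.
Without the tax, 206 − 2P = P + 146 gives 3P = 60, so P* = £20 and Q* = 166.
With the tax collected from suppliers, supply shifts: Qs = (P − 24) + 146.
Solving gives Q = 150 with consumers paying £28 and suppliers receiving £4 (the £24 wedge).
Revenue = t · Q = 24 · 150 = £3600.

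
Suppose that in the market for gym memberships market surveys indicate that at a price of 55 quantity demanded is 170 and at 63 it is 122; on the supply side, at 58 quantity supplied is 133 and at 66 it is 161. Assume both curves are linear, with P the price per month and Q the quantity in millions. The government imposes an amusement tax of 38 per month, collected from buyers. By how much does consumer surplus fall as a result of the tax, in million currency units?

Consumer surplus falls by 1372 million.

Demand slope: (122 − 170)/(63 − 55) = -6, so Qd = 500 − 6P.
Supply slope: (161 − 133)/(66 − 58) = 3.5, so Qs = 3.5P − 70.
Before the tax: set 500 − 6P = 3.5P − 70 → P* = 60, Q* = 140.
With the tax collected from buyers, demand (in seller-price terms) shifts: Qd = 500 − 6(P + 38).
Solving gives Q = 56 with buyers paying 74 and producers receiving 36 (the 38 wedge).
ΔCS is the trapezoid between Q = 56 and Q = 140 of height 14: ½ · (140 + 56) · 14 = 1372.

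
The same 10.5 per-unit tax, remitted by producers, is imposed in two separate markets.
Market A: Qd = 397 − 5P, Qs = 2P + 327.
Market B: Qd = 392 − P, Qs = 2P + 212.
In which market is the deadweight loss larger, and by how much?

Market A: pre-tax P* = 10, Q* = 347; post-tax Q = 332; deadweight loss = 78.75.
Market B: pre-tax P* = 60, Q* = 332; post-tax Q = 325; deadweight loss = 36.75.
Difference: 78.75 vs 36.75 → market A is larger by 42.

Market A, by 42.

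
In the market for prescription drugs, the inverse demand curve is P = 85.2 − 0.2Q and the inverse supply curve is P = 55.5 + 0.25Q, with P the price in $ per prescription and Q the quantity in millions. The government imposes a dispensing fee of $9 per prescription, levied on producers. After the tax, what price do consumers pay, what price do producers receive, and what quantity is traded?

Consumers pay $76; producers receive $67; quantity = 46.

Inverting to Q(P) form: Qd = 426 − 5P; Qs = 4P − 222.
Without the tax, 426 − 5P = 4P − 222 gives 9P = 648, so P* = $72 and Q* = 66.
With the tax collected from producers, supply shifts: Qs = 4(P − 9) − 222.
New equilibrium: consumers pay $76, producers receive $67, Q = 46. (Wedge: Pb − Ps = 9.)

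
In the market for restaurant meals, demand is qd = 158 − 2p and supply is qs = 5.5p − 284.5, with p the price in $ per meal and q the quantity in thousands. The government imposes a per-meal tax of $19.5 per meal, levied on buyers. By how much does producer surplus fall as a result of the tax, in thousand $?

Producer surplus falls by $133.64 thousand.

Before the tax: set 158 − 2p = 5.5p − 284.5 → p* = $59, q* = 40.
With the tax collected from buyers, demand (in seller-price terms) shifts: qd = 158 − 2(p + 19.5).
New equilibrium: buyers pay $73.3, producers receive $53.8, q = 11.4. (Wedge: pb − ps = 19.5.)
ΔPS is the trapezoid between Q = 11.4 and Q = 40 of height $5.2: ½ · (40 + 11.4) · 5.2 = $133.64.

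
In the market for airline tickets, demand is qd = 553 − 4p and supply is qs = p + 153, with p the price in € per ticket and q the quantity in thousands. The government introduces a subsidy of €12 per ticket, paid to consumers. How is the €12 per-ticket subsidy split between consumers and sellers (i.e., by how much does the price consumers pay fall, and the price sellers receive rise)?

Consumers gain €2.4 per ticket; sellers gain €9.6 per ticket.

Without the subsidy, 553 − 4p = p + 153 gives 5p = 400, so p* = €80 and q* = 233.
With a per-unit subsidy paid to consumers, each effectively pays p − 12, so demand becomes qd = 553 − 4(p − 12).
Solving gives q = 242.6 with consumers paying €77.6 and sellers receiving €89.6 (the €12 wedge).
Gain to consumers: €2.4; to sellers: €9.6. (They sum to €12.)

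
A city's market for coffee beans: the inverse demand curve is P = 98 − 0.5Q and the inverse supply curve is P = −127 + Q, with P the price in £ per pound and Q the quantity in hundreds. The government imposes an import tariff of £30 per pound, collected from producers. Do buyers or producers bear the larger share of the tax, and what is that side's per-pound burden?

Rewrite in direct form: Qd = 196 − 2P and Qs = P + 127.
Before the tax: set 196 − 2P = P + 127 → P* = £23, Q* = 150.
With the tax collected from producers, supply shifts: Qs = (P − 30) + 127.
Solving gives Q = 130 with buyers paying £33 and producers receiving £3 (the £30 wedge).
Per-pound burden: buyers £10, producers £20.
Producers take the larger share because supply is less price-elastic here (demand slope 2 vs supply slope 1).

Producers bear the larger share: £20 per pound.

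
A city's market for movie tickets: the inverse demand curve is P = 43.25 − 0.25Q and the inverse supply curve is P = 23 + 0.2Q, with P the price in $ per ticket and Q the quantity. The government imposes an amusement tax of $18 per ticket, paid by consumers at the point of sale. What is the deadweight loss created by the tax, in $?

Rewrite in direct form: Qd = 173 − 4P and Qs = 5P − 115.
Before the tax: set 173 − 4P = 5P − 115 → P* = $32, Q* = 45.
With the tax collected from consumers, demand (in seller-price terms) shifts: Qd = 173 − 4(P + 18).
Solving gives Q = 5 with consumers paying $42 and sellers receiving $24 (the $18 wedge).
Quantity falls by |ΔQ| = |45 − 5| = 40.
DWL = ½ · t · |ΔQ| = ½ · 18 · 40 = $360.

Deadweight loss = $360.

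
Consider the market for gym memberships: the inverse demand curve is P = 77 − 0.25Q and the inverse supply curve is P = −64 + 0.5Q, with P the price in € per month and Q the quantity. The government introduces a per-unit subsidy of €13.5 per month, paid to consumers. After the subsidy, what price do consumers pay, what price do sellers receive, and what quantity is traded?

Consumers pay €25.5; sellers receive €39; quantity = 206.

Inverting to Q(P) form: Qd = 308 − 4P; Qs = 2P + 128.
Before the subsidy: set 308 − 4P = 2P + 128 → P* = €30, Q* = 188.
With a per-unit subsidy paid to consumers, each effectively pays P − 13.5, so demand becomes Qd = 308 − 4(P − 13.5).
Solving gives Q = 206 with consumers paying €25.5 and sellers receiving €39 (the €13.5 wedge).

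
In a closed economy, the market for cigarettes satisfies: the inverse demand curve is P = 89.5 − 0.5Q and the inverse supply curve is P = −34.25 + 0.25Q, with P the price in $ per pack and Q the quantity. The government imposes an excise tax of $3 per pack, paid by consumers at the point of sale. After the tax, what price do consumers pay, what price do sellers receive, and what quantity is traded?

Consumers pay $9; sellers receive $6; quantity = 161.

Inverting to Q(P) form: Qd = 179 − 2P; Qs = 4P + 137.
Before the tax: set 179 − 2P = 4P + 137 → P* = $7, Q* = 165.
With the tax collected from consumers, demand (in seller-price terms) shifts: Qd = 179 − 2(P + 3).
Solving gives Q = 161 with consumers paying $9 and sellers receiving $6 (the $3 wedge).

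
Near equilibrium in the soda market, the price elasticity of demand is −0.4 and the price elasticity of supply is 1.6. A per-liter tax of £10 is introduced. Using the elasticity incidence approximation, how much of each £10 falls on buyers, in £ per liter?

Buyers bear ≈ £8 per liter.

Incidence ratio: buyers' share ≈ εs / (εs + |εd|) = 1.6 / (1.6 + 0.4) = 0.8.
So buyers bear ≈ 0.8 × £10 = £8; suppliers bear £2.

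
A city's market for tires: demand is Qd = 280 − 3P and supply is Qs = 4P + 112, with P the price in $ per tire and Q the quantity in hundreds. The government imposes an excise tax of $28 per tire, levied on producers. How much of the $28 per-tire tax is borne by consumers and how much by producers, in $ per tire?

Consumers bear $16 per tire; producers bear $12 per tire.

Without the tax, 280 − 3P = 4P + 112 gives 7P = 168, so P* = $24 and Q* = 208.
With the tax collected from producers, supply shifts: Qs = 4(P − 28) + 112.
Solving gives Q = 160 with consumers paying $40 and producers receiving $12 (the $28 wedge).
Burden on consumers: $16; on producers: $12. (They sum to $28.)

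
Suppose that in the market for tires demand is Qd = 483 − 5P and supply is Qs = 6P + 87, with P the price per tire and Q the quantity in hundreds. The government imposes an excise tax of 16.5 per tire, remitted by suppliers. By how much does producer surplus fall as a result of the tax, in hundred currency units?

Producer surplus falls by 2103.75 hundred.

Before the tax: set 483 − 5P = 6P + 87 → P* = 36, Q* = 303.
With the tax collected from suppliers, supply shifts: Qs = 6(P − 16.5) + 87.
Solving gives Q = 258 with buyers paying 45 and suppliers receiving 28.5 (the 16.5 wedge).
ΔPS is the trapezoid between Q = 258 and Q = 303 of height 7.5: ½ · (303 + 258) · 7.5 = 2103.75.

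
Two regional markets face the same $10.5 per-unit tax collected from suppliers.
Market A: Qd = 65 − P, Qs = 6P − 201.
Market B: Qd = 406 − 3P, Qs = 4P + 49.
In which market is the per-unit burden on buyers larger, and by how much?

Market A, by $3.

Market A: pre-tax P* = $38, Q* = 27; post-tax Q = 18; per-unit burden on buyers = $9.
Market B: pre-tax P* = $51, Q* = 253; post-tax Q = 235; per-unit burden on buyers = $6.
Difference: $9 vs $6 → market A is larger by $3.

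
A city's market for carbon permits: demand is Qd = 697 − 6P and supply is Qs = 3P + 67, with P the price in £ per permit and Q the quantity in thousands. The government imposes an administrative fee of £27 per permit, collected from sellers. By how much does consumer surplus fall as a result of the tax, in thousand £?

Before the tax: set 697 − 6P = 3P + 67 → P* = £70, Q* = 277.
With the tax collected from sellers, supply shifts: Qs = 3(P − 27) + 67.
New equilibrium: buyers pay £79, sellers receive £52, Q = 223. (Wedge: Pb − Ps = 27.)
ΔCS is the trapezoid between Q = 223 and Q = 277 of height £9: ½ · (277 + 223) · 9 = £2250.

Consumer surplus falls by £2250 thousand.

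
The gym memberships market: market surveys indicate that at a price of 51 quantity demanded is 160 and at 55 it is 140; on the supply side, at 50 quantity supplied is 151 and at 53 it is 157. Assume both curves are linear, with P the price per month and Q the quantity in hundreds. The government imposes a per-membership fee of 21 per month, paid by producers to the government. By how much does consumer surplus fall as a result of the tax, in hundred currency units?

Consumer surplus falls by 840 hundred.

Demand slope: (140 − 160)/(55 − 51) = -5, so Qd = 415 − 5P.
Supply slope: (157 − 151)/(53 − 50) = 2, so Qs = 2P + 51.
Without the tax, 415 − 5P = 2P + 51 gives 7P = 364, so P* = 52 and Q* = 155.
With the tax collected from producers, supply shifts: Qs = 2(P − 21) + 51.
New equilibrium: buyers pay 58, producers receive 37, Q = 125. (Wedge: Pb − Ps = 21.)
ΔCS is the trapezoid between Q = 125 and Q = 155 of height 6: ½ · (155 + 125) · 6 = 840.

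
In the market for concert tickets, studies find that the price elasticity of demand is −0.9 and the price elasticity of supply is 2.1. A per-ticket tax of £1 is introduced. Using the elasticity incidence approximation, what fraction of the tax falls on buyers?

Incidence ratio: buyers' share ≈ εs / (εs + |εd|) = 2.1 / (2.1 + 0.9) = 0.7.
Supply is the more elastic side, so buyers bear the larger share.

Buyers' share ≈ 0.7.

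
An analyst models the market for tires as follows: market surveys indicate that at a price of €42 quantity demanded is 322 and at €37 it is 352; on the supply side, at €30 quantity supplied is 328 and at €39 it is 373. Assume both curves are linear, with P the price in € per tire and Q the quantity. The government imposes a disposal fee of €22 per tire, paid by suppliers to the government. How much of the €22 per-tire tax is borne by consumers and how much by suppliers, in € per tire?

Demand slope: (352 − 322)/(37 − 42) = -6, so Qd = 574 − 6P.
Supply slope: (373 − 328)/(39 − 30) = 5, so Qs = 5P + 178.
Before the tax: set 574 − 6P = 5P + 178 → P* = €36, Q* = 358.
With the tax collected from suppliers, supply shifts: Qs = 5(P − 22) + 178.
Solving gives Q = 298 with consumers paying €46 and suppliers receiving €24 (the €22 wedge).
Burden on consumers: €10; on suppliers: €12. (They sum to €22.)
The less price-elastic side of the market bears the larger share of a per-unit tax.

Consumers bear €10 per tire; suppliers bear €12 per tire.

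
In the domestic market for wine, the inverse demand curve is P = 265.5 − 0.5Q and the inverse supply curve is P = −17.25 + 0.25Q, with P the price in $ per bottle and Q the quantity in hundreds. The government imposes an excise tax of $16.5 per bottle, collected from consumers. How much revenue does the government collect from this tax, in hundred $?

Rewrite in direct form: Qd = 531 − 2P and Qs = 4P + 69.
Without the tax, 531 − 2P = 4P + 69 gives 6P = 462, so P* = $77 and Q* = 377.
With the tax collected from consumers, demand (in seller-price terms) shifts: Qd = 531 − 2(P + 16.5).
New equilibrium: consumers pay $88, producers receive $71.5, Q = 355. (Wedge: Pb − Ps = 16.5.)
Revenue = t · Q = 16.5 · 355 = $5857.5.

Tax revenue = $5857.5 hundred.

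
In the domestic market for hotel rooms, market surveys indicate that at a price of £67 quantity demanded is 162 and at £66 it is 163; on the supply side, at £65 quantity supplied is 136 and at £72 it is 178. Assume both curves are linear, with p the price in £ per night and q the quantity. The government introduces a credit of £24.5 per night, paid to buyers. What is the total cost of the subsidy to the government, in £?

Demand slope: (163 − 162)/(66 − 67) = -1, so qd = 229 − p.
Supply slope: (178 − 136)/(72 − 65) = 6, so qs = 6p − 254.
Without the subsidy, 229 − p = 6p − 254 gives 7p = 483, so p* = £69 and q* = 160.
With a per-unit subsidy paid to buyers, each effectively pays p − 24.5, so demand becomes qd = 229 − (p − 24.5).
New equilibrium: buyers pay £48, producers receive £72.5, q = 181. (Wedge: pb − ps = −24.5.)
Outlay = t · Q = 24.5 · 181 = £4434.5.

Government outlay = £4434.5.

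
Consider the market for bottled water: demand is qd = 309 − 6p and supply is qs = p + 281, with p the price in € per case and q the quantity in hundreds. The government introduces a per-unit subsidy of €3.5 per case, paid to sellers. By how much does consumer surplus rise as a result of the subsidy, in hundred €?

Before the subsidy: set 309 − 6p = p + 281 → p* = €4, q* = 285.
With a per-unit subsidy paid to sellers, each receives p + 3.5 per unit sold, so supply becomes qs = (p + 3.5) + 281.
Solving gives q = 288 with buyers paying €3.5 and sellers receiving €7 (the €3.5 wedge).
ΔCS is the trapezoid between Q = 288 and Q = 285 of height €0.5: ½ · (285 + 288) · 0.5 = €143.25.

Consumer surplus rises by €143.25 hundred.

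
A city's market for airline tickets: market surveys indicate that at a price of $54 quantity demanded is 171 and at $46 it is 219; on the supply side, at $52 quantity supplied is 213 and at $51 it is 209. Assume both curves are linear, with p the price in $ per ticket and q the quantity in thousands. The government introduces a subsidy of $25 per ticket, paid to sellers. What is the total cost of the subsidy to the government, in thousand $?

Demand slope: (219 − 171)/(46 − 54) = -6, so qd = 495 − 6p.
Supply slope: (209 − 213)/(51 − 52) = 4, so qs = 4p + 5.
Before the subsidy: set 495 − 6p = 4p + 5 → p* = $49, q* = 201.
With a per-unit subsidy paid to sellers, each receives p + 25 per unit sold, so supply becomes qs = 4(p + 25) + 5.
New equilibrium: consumers pay $39, sellers receive $64, q = 261. (Wedge: pb − ps = −25.)
Outlay = t · Q = 25 · 261 = $6525.

Government outlay = $6525 thousand.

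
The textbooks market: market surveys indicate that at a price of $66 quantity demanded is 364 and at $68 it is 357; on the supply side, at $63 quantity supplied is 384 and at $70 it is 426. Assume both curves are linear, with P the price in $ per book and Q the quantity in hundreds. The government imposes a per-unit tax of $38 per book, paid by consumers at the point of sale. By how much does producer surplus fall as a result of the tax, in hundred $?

Demand slope: (357 − 364)/(68 − 66) = -3.5, so Qd = 595 − 3.5P.
Supply slope: (426 − 384)/(70 − 63) = 6, so Qs = 6P + 6.
Without the tax, 595 − 3.5P = 6P + 6 gives 9.5P = 589, so P* = $62 and Q* = 378.
With the tax collected from consumers, demand (in seller-price terms) shifts: Qd = 595 − 3.5(P + 38).
New equilibrium: consumers pay $86, suppliers receive $48, Q = 294. (Wedge: Pb − Ps = 38.)
ΔPS is the trapezoid between Q = 294 and Q = 378 of height $14: ½ · (378 + 294) · 14 = $4704.

Producer surplus falls by $4704 hundred.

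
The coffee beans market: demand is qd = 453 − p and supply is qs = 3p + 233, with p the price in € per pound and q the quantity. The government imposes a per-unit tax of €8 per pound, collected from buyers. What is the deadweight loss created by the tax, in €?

Before the tax: set 453 − p = 3p + 233 → p* = €55, q* = 398.
With the tax collected from buyers, demand (in seller-price terms) shifts: qd = 453 − (p + 8).
Solving gives q = 392 with buyers paying €61 and suppliers receiving €53 (the €8 wedge).
Quantity falls by |ΔQ| = |398 − 392| = 6.
DWL = ½ · t · |ΔQ| = ½ · 8 · 6 = €24.

Deadweight loss = €24.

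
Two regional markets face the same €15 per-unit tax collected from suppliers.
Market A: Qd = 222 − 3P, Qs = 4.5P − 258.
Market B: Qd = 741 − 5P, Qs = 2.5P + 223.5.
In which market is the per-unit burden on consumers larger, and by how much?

Market A, by €4.

Market A: pre-tax P* = €64, Q* = 30; post-tax Q = 3; per-unit burden on consumers = €9.
Market B: pre-tax P* = €69, Q* = 396; post-tax Q = 371; per-unit burden on consumers = €5.
Difference: €9 vs €5 → market A is larger by €4.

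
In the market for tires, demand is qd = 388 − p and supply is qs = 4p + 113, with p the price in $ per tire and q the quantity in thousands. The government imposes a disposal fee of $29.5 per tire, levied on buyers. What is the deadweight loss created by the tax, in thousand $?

Before the tax: set 388 − p = 4p + 113 → p* = $55, q* = 333.
With the tax collected from buyers, demand (in seller-price terms) shifts: qd = 388 − (p + 29.5).
Solving gives q = 309.4 with buyers paying $78.6 and suppliers receiving $49.1 (the $29.5 wedge).
Quantity falls by |ΔQ| = |333 − 309.4| = 23.6.
DWL = ½ · t · |ΔQ| = ½ · 29.5 · 23.6 = $348.1.

Deadweight loss = $348.1 thousand.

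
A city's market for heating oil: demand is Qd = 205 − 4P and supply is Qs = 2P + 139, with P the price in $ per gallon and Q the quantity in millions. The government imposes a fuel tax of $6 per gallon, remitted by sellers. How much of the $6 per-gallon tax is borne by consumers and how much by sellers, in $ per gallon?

Consumers bear $2 per gallon; sellers bear $4 per gallon.

Before the tax: set 205 − 4P = 2P + 139 → P* = $11, Q* = 161.
With the tax collected from sellers, supply shifts: Qs = 2(P − 6) + 139.
Solving gives Q = 153 with consumers paying $13 and sellers receiving $7 (the $6 wedge).
Burden on consumers: $2; on sellers: $4. (They sum to $6.)
The less price-elastic side of the market bears the larger share of a per-unit tax.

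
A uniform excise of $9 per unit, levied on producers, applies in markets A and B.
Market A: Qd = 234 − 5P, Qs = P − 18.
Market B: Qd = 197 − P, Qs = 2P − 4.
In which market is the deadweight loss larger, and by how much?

Market A: pre-tax P* = $42, Q* = 24; post-tax Q = 16.5; deadweight loss = $33.75.
Market B: pre-tax P* = $67, Q* = 130; post-tax Q = 124; deadweight loss = $27.
Difference: $33.75 vs $27 → market A is larger by $6.75.

Market A, by $6.75.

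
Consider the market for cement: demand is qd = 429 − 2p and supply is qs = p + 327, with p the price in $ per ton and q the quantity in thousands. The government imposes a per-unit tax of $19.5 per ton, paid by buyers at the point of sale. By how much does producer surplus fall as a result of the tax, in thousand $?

Producer surplus falls by $4608.5 thousand.

Before the tax: set 429 − 2p = p + 327 → p* = $34, q* = 361.
With the tax collected from buyers, demand (in seller-price terms) shifts: qd = 429 − 2(p + 19.5).
Solving gives q = 348 with buyers paying $40.5 and producers receiving $21 (the $19.5 wedge).
ΔPS is the trapezoid between Q = 348 and Q = 361 of height $13: ½ · (361 + 348) · 13 = $4608.5.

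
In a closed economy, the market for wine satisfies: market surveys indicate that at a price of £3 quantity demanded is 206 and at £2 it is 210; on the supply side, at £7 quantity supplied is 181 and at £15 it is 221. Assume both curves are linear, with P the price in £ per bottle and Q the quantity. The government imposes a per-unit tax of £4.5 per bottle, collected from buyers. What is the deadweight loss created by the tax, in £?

Demand slope: (210 − 206)/(2 − 3) = -4, so Qd = 218 − 4P.
Supply slope: (221 − 181)/(15 − 7) = 5, so Qs = 5P + 146.
Before the tax: set 218 − 4P = 5P + 146 → P* = £8, Q* = 186.
With the tax collected from buyers, demand (in seller-price terms) shifts: Qd = 218 − 4(P + 4.5).
Solving gives Q = 176 with buyers paying £10.5 and producers receiving £6 (the £4.5 wedge).
Quantity falls by |ΔQ| = |186 − 176| = 10.
DWL = ½ · t · |ΔQ| = ½ · 4.5 · 10 = £22.5.

Deadweight loss = £22.5.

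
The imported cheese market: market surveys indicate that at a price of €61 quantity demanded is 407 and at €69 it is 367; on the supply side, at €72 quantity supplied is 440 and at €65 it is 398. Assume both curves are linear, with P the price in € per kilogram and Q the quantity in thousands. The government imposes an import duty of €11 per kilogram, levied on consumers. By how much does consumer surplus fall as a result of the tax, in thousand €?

Demand slope: (367 − 407)/(69 − 61) = -5, so Qd = 712 − 5P.
Supply slope: (398 − 440)/(65 − 72) = 6, so Qs = 6P + 8.
Before the tax: set 712 − 5P = 6P + 8 → P* = €64, Q* = 392.
With the tax collected from consumers, demand (in seller-price terms) shifts: Qd = 712 − 5(P + 11).
Solving gives Q = 362 with consumers paying €70 and sellers receiving €59 (the €11 wedge).
ΔCS is the trapezoid between Q = 362 and Q = 392 of height €6: ½ · (392 + 362) · 6 = €2262.

Consumer surplus falls by €2262 thousand.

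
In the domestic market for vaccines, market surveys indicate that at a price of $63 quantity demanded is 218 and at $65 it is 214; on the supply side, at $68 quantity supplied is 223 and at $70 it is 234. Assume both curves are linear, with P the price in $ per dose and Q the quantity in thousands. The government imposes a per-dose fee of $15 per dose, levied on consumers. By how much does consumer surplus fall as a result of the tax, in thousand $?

Demand slope: (214 − 218)/(65 − 63) = -2, so Qd = 344 − 2P.
Supply slope: (234 − 223)/(70 − 68) = 5.5, so Qs = 5.5P − 151.
Before the tax: set 344 − 2P = 5.5P − 151 → P* = $66, Q* = 212.
With the tax collected from consumers, demand (in seller-price terms) shifts: Qd = 344 − 2(P + 15).
New equilibrium: consumers pay $77, suppliers receive $62, Q = 190. (Wedge: Pb − Ps = 15.)
ΔCS is the trapezoid between Q = 190 and Q = 212 of height $11: ½ · (212 + 190) · 11 = $2211.

Consumer surplus falls by $2211 thousand.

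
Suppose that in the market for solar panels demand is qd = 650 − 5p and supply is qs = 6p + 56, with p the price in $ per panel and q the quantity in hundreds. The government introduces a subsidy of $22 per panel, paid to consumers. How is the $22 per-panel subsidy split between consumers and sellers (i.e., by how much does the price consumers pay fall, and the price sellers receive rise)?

Consumers gain $12 per panel; sellers gain $10 per panel.

Before the subsidy: set 650 − 5p = 6p + 56 → p* = $54, q* = 380.
With a per-unit subsidy paid to consumers, each effectively pays p − 22, so demand becomes qd = 650 − 5(p − 22).
Solving gives q = 440 with consumers paying $42 and sellers receiving $64 (the $22 wedge).
Gain to consumers: $12; to sellers: $10. (They sum to $22.)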